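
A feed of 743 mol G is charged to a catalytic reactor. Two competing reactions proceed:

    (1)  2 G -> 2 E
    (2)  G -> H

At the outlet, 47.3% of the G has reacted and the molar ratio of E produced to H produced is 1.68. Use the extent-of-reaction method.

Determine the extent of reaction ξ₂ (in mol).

ξ₂ = 131 mol

Conversion of G: G consumed = 0.473 × 743 = 351.4 mol = 2ξ₁ + 1ξ₂.
Selectivity: 2ξ₁ / (1ξ₂) = 1.68 → ξ₁ = 0.84 ξ₂.
Substitute: (2·0.84 + 1) ξ₂ = 351.4 → ξ₂ = 131.1 mol, ξ₁ = 110.2 mol.
Outlet amounts (n = n₀ + Σ ν·ξ):
  G: 743 − 2(110.2) − 1(131.1) = 391.6
  E: 0 + 2(110.2) = 220.3
  H: 0 + 1(131.1) = 131.1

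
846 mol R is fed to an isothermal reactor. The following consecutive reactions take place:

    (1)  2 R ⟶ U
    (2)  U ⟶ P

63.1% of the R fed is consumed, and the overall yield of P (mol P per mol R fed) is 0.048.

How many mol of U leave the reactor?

Conversion of R: R consumed = 2ξ₁ = 0.631 × 846 → ξ₁ = 266.9 mol.
Yield of P: 1ξ₂ / 846 = 0.048 → ξ₂ = 40.61 mol.
Outlet amounts (n = n₀ + Σ ν·ξ):
  R: 846 − 2(266.9) = 312.2
  U: 0 + 1(266.9) − 1(40.61) = 226.3
  P: 0 + 1(40.61) = 40.61

226 mol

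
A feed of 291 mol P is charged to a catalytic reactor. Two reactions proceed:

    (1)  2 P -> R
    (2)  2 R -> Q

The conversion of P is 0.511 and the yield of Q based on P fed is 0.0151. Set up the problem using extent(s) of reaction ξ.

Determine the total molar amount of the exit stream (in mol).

Conversion of P: P consumed = 2ξ₁ = 0.511 × 291 → ξ₁ = 74.35 mol.
Yield of Q: 1ξ₂ / 291 = 0.0151 → ξ₂ = 4.394 mol.
Outlet amounts (n = n₀ + Σ ν·ξ):
  P: 291 − 2(74.35) = 142.3
  R: 0 + 1(74.35) − 2(4.394) = 65.56
  Q: 0 + 1(4.394) = 4.394
Total out = 142.3 + 65.56 + 4.394 = 212.3 mol.

212 mol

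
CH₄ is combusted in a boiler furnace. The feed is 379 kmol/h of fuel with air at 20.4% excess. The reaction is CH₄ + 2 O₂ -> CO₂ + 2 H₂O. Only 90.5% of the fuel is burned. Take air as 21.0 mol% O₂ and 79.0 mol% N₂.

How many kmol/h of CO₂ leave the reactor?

Stoichiometric O₂ = 2 × 379 = 758 kmol/h; O₂ fed = 758 × 1.204 = 912.6 kmol/h.
N₂ fed = 912.6 × 79/21 = 3433 kmol/h.
Fuel reacted = 0.905 × 379 → ξ = 343 kmol/h.
Outlet (n = n₀ + ν ξ):
  CH₄: 379 − 1(343) = 36
  O₂: 912.6 − 2(343) = 226.6
  N₂: 3433 (inert)
  CO₂: 0 + 1(343) = 343
  H₂O: 0 + 2(343) = 686

343 kmol/h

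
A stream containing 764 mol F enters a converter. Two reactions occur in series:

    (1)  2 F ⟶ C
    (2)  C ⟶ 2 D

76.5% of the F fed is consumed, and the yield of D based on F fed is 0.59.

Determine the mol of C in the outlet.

Conversion of F: F consumed = 2ξ₁ = 0.765 × 764 → ξ₁ = 292.2 mol.
Yield of D: 2ξ₂ / 764 = 0.59 → ξ₂ = 225.4 mol.
Outlet amounts (n = n₀ + Σ ν·ξ):
  F: 764 − 2(292.2) = 179.5
  C: 0 + 1(292.2) − 1(225.4) = 66.85
  D: 0 + 2(225.4) = 450.8

66.9 mol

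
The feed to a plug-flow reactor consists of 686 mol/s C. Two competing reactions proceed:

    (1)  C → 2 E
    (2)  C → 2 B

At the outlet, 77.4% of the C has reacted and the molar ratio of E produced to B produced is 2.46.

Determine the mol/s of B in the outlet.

307 mol/s

Conversion of C: C consumed = 0.774 × 686 = 531 mol/s = 1ξ₁ + 1ξ₂.
Selectivity: 2ξ₁ / (2ξ₂) = 2.46 → ξ₁ = 2.46 ξ₂.
Substitute: (1·2.46 + 1) ξ₂ = 531 → ξ₂ = 153.5 mol/s, ξ₁ = 377.5 mol/s.
Outlet amounts (n = n₀ + Σ ν·ξ):
  C: 686 − 1(377.5) − 1(153.5) = 155
  E: 0 + 2(377.5) = 755
  B: 0 + 2(153.5) = 306.9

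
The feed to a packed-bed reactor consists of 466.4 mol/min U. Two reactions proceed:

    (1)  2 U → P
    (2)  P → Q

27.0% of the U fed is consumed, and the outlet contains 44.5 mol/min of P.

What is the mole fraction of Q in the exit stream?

Conversion of U: U consumed = 2ξ₁ = 0.27 × 466.4 → ξ₁ = 62.96 mol/min.
P balance: n_P = 0 + 1ξ₁ − 1ξ₂ = 44.5 → ξ₂ = (1·62.96 − 44.5)/1 = 18.46 mol/min.
Outlet amounts (n = n₀ + Σ ν·ξ):
  U: 466.4 − 2(62.96) = 340.5
  P: 0 + 1(62.96) − 1(18.46) = 44.5
  Q: 0 + 1(18.46) = 18.46
Total out = 403.4 mol/min; y_Q = 18.46 / 403.4 = 0.04577.

0.0458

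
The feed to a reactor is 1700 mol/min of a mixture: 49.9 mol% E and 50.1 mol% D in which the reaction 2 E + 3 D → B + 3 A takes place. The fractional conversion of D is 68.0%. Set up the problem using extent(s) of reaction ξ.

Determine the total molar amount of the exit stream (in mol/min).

D reacted = 0.68 × 851.7 = 579.2 mol/min; ν_D = −3, so ξ = 579.2/3 = 193.1 mol/min.
Outlet amounts (n = n₀ + ν ξ):
  E: 848.3 − 2(193.1) = 462.2
  D: 851.7 − 3(193.1) = 272.5
  B: 0 + 1(193.1) = 193.1
  A: 0 + 3(193.1) = 579.2
Total out = 462.2 + 272.5 + 193.1 + 579.2 = 1507 mol/min.

1510 mol/min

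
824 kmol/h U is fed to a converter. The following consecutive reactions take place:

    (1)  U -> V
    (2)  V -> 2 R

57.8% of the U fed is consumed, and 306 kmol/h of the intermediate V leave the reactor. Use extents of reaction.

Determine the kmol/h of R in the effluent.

341 kmol/h

Conversion of U: U consumed = 1ξ₁ = 0.578 × 824 → ξ₁ = 476.3 kmol/h.
V balance: n_V = 0 + 1ξ₁ − 1ξ₂ = 306 → ξ₂ = (1·476.3 − 306)/1 = 170.3 kmol/h.
Outlet amounts (n = n₀ + Σ ν·ξ):
  U: 824 − 1(476.3) = 347.7
  V: 0 + 1(476.3) − 1(170.3) = 306
  R: 0 + 2(170.3) = 340.5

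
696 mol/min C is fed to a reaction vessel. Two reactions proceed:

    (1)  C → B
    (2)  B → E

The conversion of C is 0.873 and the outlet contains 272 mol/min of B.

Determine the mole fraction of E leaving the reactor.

0.482

Conversion of C: C consumed = 1ξ₁ = 0.873 × 696 → ξ₁ = 607.6 mol/min.
B balance: n_B = 0 + 1ξ₁ − 1ξ₂ = 272 → ξ₂ = (1·607.6 − 272)/1 = 335.6 mol/min.
Outlet amounts (n = n₀ + Σ ν·ξ):
  C: 696 − 1(607.6) = 88.39
  B: 0 + 1(607.6) − 1(335.6) = 272
  E: 0 + 1(335.6) = 335.6
Total out = 696 mol/min; y_E = 335.6 / 696 = 0.4822.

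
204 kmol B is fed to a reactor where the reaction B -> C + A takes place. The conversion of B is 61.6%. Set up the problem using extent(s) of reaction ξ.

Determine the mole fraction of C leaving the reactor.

B reacted = 0.616 × 204 = 125.7 kmol; ν_B = −1, so ξ = 125.7/1 = 125.7 kmol.
Outlet amounts (n = n₀ + ν ξ):
  B: 204 − 1(125.7) = 78.34
  C: 0 + 1(125.7) = 125.7
  A: 0 + 1(125.7) = 125.7
Total out = 329.7 kmol; y_C = 125.7 / 329.7 = 0.3812.

0.381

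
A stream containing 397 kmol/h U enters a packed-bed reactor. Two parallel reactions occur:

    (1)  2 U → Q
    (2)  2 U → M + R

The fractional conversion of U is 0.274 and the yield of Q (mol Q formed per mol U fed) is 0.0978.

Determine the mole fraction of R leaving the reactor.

0.0434

Yield of Q: 1ξ₁ / 397 = 0.0978 → ξ₁ = 38.83 kmol/h.
Conversion of U: 2ξ₁ + 2ξ₂ = 0.274 × 397 = 108.8 → ξ₂ = 15.56 kmol/h.
Outlet amounts (n = n₀ + Σ ν·ξ):
  U: 397 − 2(38.83) − 2(15.56) = 288.2
  Q: 0 + 1(38.83) = 38.83
  M: 0 + 1(15.56) = 15.56
  R: 0 + 1(15.56) = 15.56
Total out = 358.2 kmol/h; y_R = 15.56 / 358.2 = 0.04345.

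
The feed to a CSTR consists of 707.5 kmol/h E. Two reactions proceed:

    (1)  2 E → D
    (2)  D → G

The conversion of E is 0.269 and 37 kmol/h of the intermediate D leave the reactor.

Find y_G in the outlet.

Conversion of E: E consumed = 2ξ₁ = 0.269 × 707.5 → ξ₁ = 95.16 kmol/h.
D balance: n_D = 0 + 1ξ₁ − 1ξ₂ = 37 → ξ₂ = (1·95.16 − 37)/1 = 58.16 kmol/h.
Outlet amounts (n = n₀ + Σ ν·ξ):
  E: 707.5 − 2(95.16) = 517.2
  D: 0 + 1(95.16) − 1(58.16) = 37
  G: 0 + 1(58.16) = 58.16
Total out = 612.3 kmol/h; y_G = 58.16 / 612.3 = 0.09498.

0.095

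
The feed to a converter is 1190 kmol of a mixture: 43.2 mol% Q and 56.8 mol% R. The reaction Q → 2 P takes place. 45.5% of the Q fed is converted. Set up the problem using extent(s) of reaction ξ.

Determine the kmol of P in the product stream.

Q reacted = 0.455 × 514.1 = 233.9 kmol; ν_Q = −1, so ξ = 233.9/1 = 233.9 kmol.
Outlet amounts (n = n₀ + ν ξ):
  Q: 514.1 − 1(233.9) = 280.2
  P: 0 + 2(233.9) = 467.8
  R: 675.9 (inert)

468 kmol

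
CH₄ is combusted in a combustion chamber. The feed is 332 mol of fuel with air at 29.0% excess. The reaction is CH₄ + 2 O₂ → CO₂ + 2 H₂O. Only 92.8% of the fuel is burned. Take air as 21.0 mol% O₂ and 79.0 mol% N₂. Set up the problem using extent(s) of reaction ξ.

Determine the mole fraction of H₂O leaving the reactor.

0.14

Stoichiometric O₂ = 2 × 332 = 664 mol; O₂ fed = 664 × 1.290 = 856.6 mol.
N₂ fed = 856.6 × 79/21 = 3222 mol.
Fuel reacted = 0.928 × 332 → ξ = 308.1 mol.
Outlet (n = n₀ + ν ξ):
  CH₄: 332 − 1(308.1) = 23.9
  O₂: 856.6 − 2(308.1) = 240.4
  N₂: 3222 (inert)
  CO₂: 0 + 1(308.1) = 308.1
  H₂O: 0 + 2(308.1) = 616.2
Total out = 4411 mol; y_H₂O = 616.2 / 4411 = 0.1397.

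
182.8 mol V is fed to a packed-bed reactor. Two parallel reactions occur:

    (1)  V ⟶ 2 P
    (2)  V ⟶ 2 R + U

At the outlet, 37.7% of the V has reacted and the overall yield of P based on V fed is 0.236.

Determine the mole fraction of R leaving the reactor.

0.317

Yield of P: 2ξ₁ / 182.8 = 0.236 → ξ₁ = 21.57 mol.
Conversion of V: 1ξ₁ + 1ξ₂ = 0.377 × 182.8 = 68.92 → ξ₂ = 47.35 mol.
Outlet amounts (n = n₀ + Σ ν·ξ):
  V: 182.8 − 1(21.57) − 1(47.35) = 113.9
  P: 0 + 2(21.57) = 43.14
  R: 0 + 2(47.35) = 94.69
  U: 0 + 1(47.35) = 47.35
Total out = 299.1 mol; y_R = 94.69 / 299.1 = 0.3166.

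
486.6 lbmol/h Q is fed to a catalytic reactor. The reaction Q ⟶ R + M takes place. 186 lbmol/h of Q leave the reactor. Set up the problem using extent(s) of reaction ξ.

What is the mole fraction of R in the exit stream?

0.382

For Q: n = n₀ − 1ξ → 186 = 486.6 − 1ξ, giving ξ = 300.6 lbmol/h.
Outlet amounts (n = n₀ + ν ξ):
  Q: 486.6 − 1(300.6) = 186
  R: 0 + 1(300.6) = 300.6
  M: 0 + 1(300.6) = 300.6
Total out = 787.2 lbmol/h; y_R = 300.6 / 787.2 = 0.3819.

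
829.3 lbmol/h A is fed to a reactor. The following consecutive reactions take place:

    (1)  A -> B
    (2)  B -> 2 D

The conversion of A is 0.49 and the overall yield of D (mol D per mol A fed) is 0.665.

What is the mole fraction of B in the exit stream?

0.118

Conversion of A: A consumed = 1ξ₁ = 0.49 × 829.3 → ξ₁ = 406.4 lbmol/h.
Yield of D: 2ξ₂ / 829.3 = 0.665 → ξ₂ = 275.7 lbmol/h.
Outlet amounts (n = n₀ + Σ ν·ξ):
  A: 829.3 − 1(406.4) = 422.9
  B: 0 + 1(406.4) − 1(275.7) = 130.6
  D: 0 + 2(275.7) = 551.5
Total out = 1105 lbmol/h; y_B = 130.6 / 1105 = 0.1182.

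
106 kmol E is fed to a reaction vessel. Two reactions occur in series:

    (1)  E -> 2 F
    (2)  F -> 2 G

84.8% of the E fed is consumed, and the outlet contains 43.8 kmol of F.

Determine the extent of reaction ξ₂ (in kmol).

ξ₂ = 136 kmol

Conversion of E: E consumed = 1ξ₁ = 0.848 × 106 → ξ₁ = 89.89 kmol.
F balance: n_F = 0 + 2ξ₁ − 1ξ₂ = 43.8 → ξ₂ = (2·89.89 − 43.8)/1 = 136 kmol.
Outlet amounts (n = n₀ + Σ ν·ξ):
  E: 106 − 1(89.89) = 16.11
  F: 0 + 2(89.89) − 1(136) = 43.8
  G: 0 + 2(136) = 272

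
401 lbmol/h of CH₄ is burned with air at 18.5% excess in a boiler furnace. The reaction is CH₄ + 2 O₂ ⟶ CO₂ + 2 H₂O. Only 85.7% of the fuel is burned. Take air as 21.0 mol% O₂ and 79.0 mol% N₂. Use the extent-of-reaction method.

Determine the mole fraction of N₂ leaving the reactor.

0.726

Stoichiometric O₂ = 2 × 401 = 802 lbmol/h; O₂ fed = 802 × 1.185 = 950.4 lbmol/h.
N₂ fed = 950.4 × 79/21 = 3575 lbmol/h.
Fuel reacted = 0.857 × 401 → ξ = 343.7 lbmol/h.
Outlet (n = n₀ + ν ξ):
  CH₄: 401 − 1(343.7) = 57.34
  O₂: 950.4 − 2(343.7) = 263.1
  N₂: 3575 (inert)
  CO₂: 0 + 1(343.7) = 343.7
  H₂O: 0 + 2(343.7) = 687.3
Total out = 4927 lbmol/h; y_N₂ = 3575 / 4927 = 0.7257.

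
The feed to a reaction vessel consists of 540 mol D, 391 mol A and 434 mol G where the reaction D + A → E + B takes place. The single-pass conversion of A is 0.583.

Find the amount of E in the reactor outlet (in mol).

A reacted = 0.583 × 391 = 228 mol; ν_A = −1, so ξ = 228/1 = 228 mol.
Outlet amounts (n = n₀ + ν ξ):
  D: 540 − 1(228) = 312
  A: 391 − 1(228) = 163
  E: 0 + 1(228) = 228
  B: 0 + 1(228) = 228
  G: 434 (inert)

228 mol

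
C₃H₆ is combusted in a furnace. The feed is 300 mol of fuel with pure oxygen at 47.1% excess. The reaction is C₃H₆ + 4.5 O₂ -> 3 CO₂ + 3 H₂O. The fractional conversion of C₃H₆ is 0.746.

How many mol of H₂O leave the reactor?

671 mol

Stoichiometric O₂ = 4.5 × 300 = 1350 mol; O₂ fed = 1350 × 1.471 = 1986 mol.
Fuel reacted = 0.746 × 300 → ξ = 223.8 mol.
Outlet (n = n₀ + ν ξ):
  C₃H₆: 300 − 1(223.8) = 76.2
  O₂: 1986 − 4.5(223.8) = 978.8
  CO₂: 0 + 3(223.8) = 671.4
  H₂O: 0 + 3(223.8) = 671.4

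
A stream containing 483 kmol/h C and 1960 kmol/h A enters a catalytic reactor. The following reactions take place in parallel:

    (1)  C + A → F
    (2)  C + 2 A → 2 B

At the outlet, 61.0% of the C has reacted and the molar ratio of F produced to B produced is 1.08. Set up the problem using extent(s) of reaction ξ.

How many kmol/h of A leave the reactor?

1570 kmol/h

Conversion of C: C consumed = 0.61 × 483 = 294.6 kmol/h = 1ξ₁ + 1ξ₂.
Selectivity: 1ξ₁ / (2ξ₂) = 1.08 → ξ₁ = 2.16 ξ₂.
Substitute: (1·2.16 + 1) ξ₂ = 294.6 → ξ₂ = 93.24 kmol/h, ξ₁ = 201.4 kmol/h.
Outlet amounts (n = n₀ + Σ ν·ξ):
  C: 483 − 1(201.4) − 1(93.24) = 188.4
  A: 1960 − 1(201.4) − 2(93.24) = 1572
  F: 0 + 1(201.4) = 201.4
  B: 0 + 2(93.24) = 186.5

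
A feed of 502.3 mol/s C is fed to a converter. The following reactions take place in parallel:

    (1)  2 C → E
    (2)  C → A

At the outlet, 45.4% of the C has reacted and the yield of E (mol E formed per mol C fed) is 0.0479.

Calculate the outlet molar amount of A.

180 mol/s

Yield of E: 1ξ₁ / 502.3 = 0.0479 → ξ₁ = 24.06 mol/s.
Conversion of C: 2ξ₁ + 1ξ₂ = 0.454 × 502.3 = 228 → ξ₂ = 179.9 mol/s.
Outlet amounts (n = n₀ + Σ ν·ξ):
  C: 502.3 − 2(24.06) − 1(179.9) = 274.3
  E: 0 + 1(24.06) = 24.06
  A: 0 + 1(179.9) = 179.9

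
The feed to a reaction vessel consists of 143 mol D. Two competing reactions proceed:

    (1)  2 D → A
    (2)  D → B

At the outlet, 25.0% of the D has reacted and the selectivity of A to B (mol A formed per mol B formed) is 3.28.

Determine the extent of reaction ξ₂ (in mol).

Conversion of D: D consumed = 0.25 × 143 = 35.75 mol = 2ξ₁ + 1ξ₂.
Selectivity: 1ξ₁ / (1ξ₂) = 3.28 → ξ₁ = 3.28 ξ₂.
Substitute: (2·3.28 + 1) ξ₂ = 35.75 → ξ₂ = 4.729 mol, ξ₁ = 15.51 mol.
Outlet amounts (n = n₀ + Σ ν·ξ):
  D: 143 − 2(15.51) − 1(4.729) = 107.2
  A: 0 + 1(15.51) = 15.51
  B: 0 + 1(4.729) = 4.729

ξ₂ = 4.73 mol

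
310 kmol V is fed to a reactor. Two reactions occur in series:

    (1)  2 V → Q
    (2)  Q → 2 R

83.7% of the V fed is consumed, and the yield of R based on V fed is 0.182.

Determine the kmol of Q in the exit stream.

Conversion of V: V consumed = 2ξ₁ = 0.837 × 310 → ξ₁ = 129.7 kmol.
Yield of R: 2ξ₂ / 310 = 0.182 → ξ₂ = 28.21 kmol.
Outlet amounts (n = n₀ + Σ ν·ξ):
  V: 310 − 2(129.7) = 50.53
  Q: 0 + 1(129.7) − 1(28.21) = 101.5
  R: 0 + 2(28.21) = 56.42

102 kmol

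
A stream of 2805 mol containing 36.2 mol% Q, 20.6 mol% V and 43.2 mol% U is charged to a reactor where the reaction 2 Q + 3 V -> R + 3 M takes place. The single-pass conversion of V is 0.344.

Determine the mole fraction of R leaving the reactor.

0.0242

V reacted = 0.344 × 577.8 = 198.8 mol; ν_V = −3, so ξ = 198.8/3 = 66.26 mol.
Outlet amounts (n = n₀ + ν ξ):
  Q: 1015 − 2(66.26) = 882.9
  V: 577.8 − 3(66.26) = 379.1
  R: 0 + 1(66.26) = 66.26
  M: 0 + 3(66.26) = 198.8
  U: 1212 (inert)
Total out = 2739 mol; y_R = 66.26 / 2739 = 0.02419.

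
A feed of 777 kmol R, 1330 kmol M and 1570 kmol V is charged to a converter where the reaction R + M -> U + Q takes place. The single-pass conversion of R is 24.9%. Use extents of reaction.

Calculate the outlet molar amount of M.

1140 kmol

R reacted = 0.249 × 777 = 193.5 kmol; ν_R = −1, so ξ = 193.5/1 = 193.5 kmol.
Outlet amounts (n = n₀ + ν ξ):
  R: 777 − 1(193.5) = 583.5
  M: 1330 − 1(193.5) = 1137
  U: 0 + 1(193.5) = 193.5
  Q: 0 + 1(193.5) = 193.5
  V: 1570 (inert)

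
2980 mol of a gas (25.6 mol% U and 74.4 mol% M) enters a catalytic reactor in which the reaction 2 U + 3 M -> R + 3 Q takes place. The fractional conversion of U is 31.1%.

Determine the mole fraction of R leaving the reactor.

0.0415

U reacted = 0.311 × 762.9 = 237.3 mol; ν_U = −2, so ξ = 237.3/2 = 118.6 mol.
Outlet amounts (n = n₀ + ν ξ):
  U: 762.9 − 2(118.6) = 525.6
  M: 2217 − 3(118.6) = 1861
  R: 0 + 1(118.6) = 118.6
  Q: 0 + 3(118.6) = 355.9
Total out = 2861 mol; y_R = 118.6 / 2861 = 0.04146.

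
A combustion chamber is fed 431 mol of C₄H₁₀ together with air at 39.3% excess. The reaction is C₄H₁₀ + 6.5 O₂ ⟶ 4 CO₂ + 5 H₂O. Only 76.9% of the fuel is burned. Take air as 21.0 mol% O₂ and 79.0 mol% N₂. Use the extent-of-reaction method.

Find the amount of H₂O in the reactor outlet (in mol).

1660 mol

Stoichiometric O₂ = 6.5 × 431 = 2802 mol; O₂ fed = 2802 × 1.393 = 3902 mol.
N₂ fed = 3902 × 79/21 = 14680 mol.
Fuel reacted = 0.769 × 431 → ξ = 331.4 mol.
Outlet (n = n₀ + ν ξ):
  C₄H₁₀: 431 − 1(331.4) = 99.56
  O₂: 3902 − 6.5(331.4) = 1748
  N₂: 14680 (inert)
  CO₂: 0 + 4(331.4) = 1326
  H₂O: 0 + 5(331.4) = 1657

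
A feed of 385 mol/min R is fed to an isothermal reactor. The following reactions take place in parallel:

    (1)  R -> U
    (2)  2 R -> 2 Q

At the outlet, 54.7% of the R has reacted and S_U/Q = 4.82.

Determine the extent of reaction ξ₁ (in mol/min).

ξ₁ = 174 mol/min

Conversion of R: R consumed = 0.547 × 385 = 210.6 mol/min = 1ξ₁ + 2ξ₂.
Selectivity: 1ξ₁ / (2ξ₂) = 4.82 → ξ₁ = 9.64 ξ₂.
Substitute: (1·9.64 + 2) ξ₂ = 210.6 → ξ₂ = 18.09 mol/min, ξ₁ = 174.4 mol/min.
Outlet amounts (n = n₀ + Σ ν·ξ):
  R: 385 − 1(174.4) − 2(18.09) = 174.4
  U: 0 + 1(174.4) = 174.4
  Q: 0 + 2(18.09) = 36.18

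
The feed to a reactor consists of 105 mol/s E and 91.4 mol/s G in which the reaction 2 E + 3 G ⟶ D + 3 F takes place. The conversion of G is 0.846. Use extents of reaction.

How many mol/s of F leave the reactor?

G reacted = 0.846 × 91.4 = 77.32 mol/s; ν_G = −3, so ξ = 77.32/3 = 25.77 mol/s.
Outlet amounts (n = n₀ + ν ξ):
  E: 105 − 2(25.77) = 53.45
  G: 91.4 − 3(25.77) = 14.08
  D: 0 + 1(25.77) = 25.77
  F: 0 + 3(25.77) = 77.32

77.3 mol/s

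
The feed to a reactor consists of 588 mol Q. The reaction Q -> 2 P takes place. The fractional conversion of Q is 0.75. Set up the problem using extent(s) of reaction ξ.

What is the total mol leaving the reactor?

Q reacted = 0.75 × 588 = 441 mol; ν_Q = −1, so ξ = 441/1 = 441 mol.
Outlet amounts (n = n₀ + ν ξ):
  Q: 588 − 1(441) = 147
  P: 0 + 2(441) = 882
Total out = 147 + 882 = 1029 mol.

1030 mol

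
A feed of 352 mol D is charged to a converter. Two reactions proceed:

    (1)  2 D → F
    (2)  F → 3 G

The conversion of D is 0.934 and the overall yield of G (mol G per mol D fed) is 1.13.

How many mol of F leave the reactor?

31.8 mol

Conversion of D: D consumed = 2ξ₁ = 0.934 × 352 → ξ₁ = 164.4 mol.
Yield of G: 3ξ₂ / 352 = 1.13 → ξ₂ = 132.6 mol.
Outlet amounts (n = n₀ + Σ ν·ξ):
  D: 352 − 2(164.4) = 23.23
  F: 0 + 1(164.4) − 1(132.6) = 31.8
  G: 0 + 3(132.6) = 397.8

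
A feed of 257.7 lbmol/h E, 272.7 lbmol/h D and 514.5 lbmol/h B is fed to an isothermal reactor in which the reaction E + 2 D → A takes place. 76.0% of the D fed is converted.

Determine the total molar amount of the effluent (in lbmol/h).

838 lbmol/h

D reacted = 0.76 × 272.7 = 207.3 lbmol/h; ν_D = −2, so ξ = 207.3/2 = 103.6 lbmol/h.
Outlet amounts (n = n₀ + ν ξ):
  E: 257.7 − 1(103.6) = 154.1
  D: 272.7 − 2(103.6) = 65.45
  A: 0 + 1(103.6) = 103.6
  B: 514.5 (inert)
Total out = 154.1 + 65.45 + 103.6 + 514.5 = 837.6 lbmol/h.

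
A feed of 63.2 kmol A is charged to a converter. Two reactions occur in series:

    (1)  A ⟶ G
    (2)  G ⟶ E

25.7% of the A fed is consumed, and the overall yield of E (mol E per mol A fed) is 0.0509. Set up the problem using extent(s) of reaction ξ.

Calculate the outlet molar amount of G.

13 kmol

Conversion of A: A consumed = 1ξ₁ = 0.257 × 63.2 → ξ₁ = 16.24 kmol.
Yield of E: 1ξ₂ / 63.2 = 0.0509 → ξ₂ = 3.217 kmol.
Outlet amounts (n = n₀ + Σ ν·ξ):
  A: 63.2 − 1(16.24) = 46.96
  G: 0 + 1(16.24) − 1(3.217) = 13.03
  E: 0 + 1(3.217) = 3.217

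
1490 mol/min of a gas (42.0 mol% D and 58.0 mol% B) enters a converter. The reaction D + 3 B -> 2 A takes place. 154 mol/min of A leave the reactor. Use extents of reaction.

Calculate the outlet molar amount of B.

For A: n = n₀ + 2ξ → 154 = 0 + 2ξ, giving ξ = 77 mol/min.
Outlet amounts (n = n₀ + ν ξ):
  D: 625.8 − 1(77) = 548.8
  B: 864.2 − 3(77) = 633.2
  A: 0 + 2(77) = 154

633 mol/min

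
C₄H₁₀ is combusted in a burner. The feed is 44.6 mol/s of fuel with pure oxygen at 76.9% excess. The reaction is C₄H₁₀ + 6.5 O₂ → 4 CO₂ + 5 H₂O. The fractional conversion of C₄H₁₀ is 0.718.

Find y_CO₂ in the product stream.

Stoichiometric O₂ = 6.5 × 44.6 = 289.9 mol/s; O₂ fed = 289.9 × 1.769 = 512.8 mol/s.
Fuel reacted = 0.718 × 44.6 → ξ = 32.02 mol/s.
Outlet (n = n₀ + ν ξ):
  C₄H₁₀: 44.6 − 1(32.02) = 12.58
  O₂: 512.8 − 6.5(32.02) = 304.7
  CO₂: 0 + 4(32.02) = 128.1
  H₂O: 0 + 5(32.02) = 160.1
Total out = 605.5 mol/s; y_CO₂ = 128.1 / 605.5 = 0.2116.

0.212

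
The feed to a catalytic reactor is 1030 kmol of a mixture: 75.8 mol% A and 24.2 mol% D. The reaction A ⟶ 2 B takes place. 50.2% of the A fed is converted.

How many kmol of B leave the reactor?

784 kmol

A reacted = 0.502 × 780.7 = 391.9 kmol; ν_A = −1, so ξ = 391.9/1 = 391.9 kmol.
Outlet amounts (n = n₀ + ν ξ):
  A: 780.7 − 1(391.9) = 388.8
  B: 0 + 2(391.9) = 783.9
  D: 249.3 (inert)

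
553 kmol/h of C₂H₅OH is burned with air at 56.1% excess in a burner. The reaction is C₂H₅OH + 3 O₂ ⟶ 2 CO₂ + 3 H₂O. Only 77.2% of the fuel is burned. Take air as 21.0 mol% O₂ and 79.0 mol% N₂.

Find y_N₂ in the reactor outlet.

0.732

Stoichiometric O₂ = 3 × 553 = 1659 kmol/h; O₂ fed = 1659 × 1.561 = 2590 kmol/h.
N₂ fed = 2590 × 79/21 = 9742 kmol/h.
Fuel reacted = 0.772 × 553 → ξ = 426.9 kmol/h.
Outlet (n = n₀ + ν ξ):
  C₂H₅OH: 553 − 1(426.9) = 126.1
  O₂: 2590 − 3(426.9) = 1309
  N₂: 9742 (inert)
  CO₂: 0 + 2(426.9) = 853.8
  H₂O: 0 + 3(426.9) = 1281
Total out = 13310 kmol/h; y_N₂ = 9742 / 13310 = 0.7318.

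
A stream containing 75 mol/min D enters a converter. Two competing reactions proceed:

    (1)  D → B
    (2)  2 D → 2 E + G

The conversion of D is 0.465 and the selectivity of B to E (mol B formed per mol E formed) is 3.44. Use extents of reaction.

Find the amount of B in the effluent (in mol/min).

Conversion of D: D consumed = 0.465 × 75 = 34.88 mol/min = 1ξ₁ + 2ξ₂.
Selectivity: 1ξ₁ / (2ξ₂) = 3.44 → ξ₁ = 6.88 ξ₂.
Substitute: (1·6.88 + 2) ξ₂ = 34.88 → ξ₂ = 3.927 mol/min, ξ₁ = 27.02 mol/min.
Outlet amounts (n = n₀ + Σ ν·ξ):
  D: 75 − 1(27.02) − 2(3.927) = 40.12
  B: 0 + 1(27.02) = 27.02
  E: 0 + 2(3.927) = 7.855
  G: 0 + 1(3.927) = 3.927

27 mol/min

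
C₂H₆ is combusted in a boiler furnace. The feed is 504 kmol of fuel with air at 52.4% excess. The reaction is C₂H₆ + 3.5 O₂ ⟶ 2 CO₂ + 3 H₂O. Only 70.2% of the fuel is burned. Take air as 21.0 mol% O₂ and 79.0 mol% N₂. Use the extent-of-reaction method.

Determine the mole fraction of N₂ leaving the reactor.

Stoichiometric O₂ = 3.5 × 504 = 1764 kmol; O₂ fed = 1764 × 1.524 = 2688 kmol.
N₂ fed = 2688 × 79/21 = 10110 kmol.
Fuel reacted = 0.702 × 504 → ξ = 353.8 kmol.
Outlet (n = n₀ + ν ξ):
  C₂H₆: 504 − 1(353.8) = 150.2
  O₂: 2688 − 3.5(353.8) = 1450
  N₂: 10110 (inert)
  CO₂: 0 + 2(353.8) = 707.6
  H₂O: 0 + 3(353.8) = 1061
Total out = 13480 kmol; y_N₂ = 10110 / 13480 = 0.7501.

0.75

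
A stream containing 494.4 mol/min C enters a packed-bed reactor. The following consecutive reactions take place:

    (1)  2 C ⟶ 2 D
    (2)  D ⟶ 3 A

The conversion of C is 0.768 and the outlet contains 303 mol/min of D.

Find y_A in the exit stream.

Conversion of C: C consumed = 2ξ₁ = 0.768 × 494.4 → ξ₁ = 189.8 mol/min.
D balance: n_D = 0 + 2ξ₁ − 1ξ₂ = 303 → ξ₂ = (2·189.8 − 303)/1 = 76.7 mol/min.
Outlet amounts (n = n₀ + Σ ν·ξ):
  C: 494.4 − 2(189.8) = 114.7
  D: 0 + 2(189.8) − 1(76.7) = 303
  A: 0 + 3(76.7) = 230.1
Total out = 647.8 mol/min; y_A = 230.1 / 647.8 = 0.3552.

0.355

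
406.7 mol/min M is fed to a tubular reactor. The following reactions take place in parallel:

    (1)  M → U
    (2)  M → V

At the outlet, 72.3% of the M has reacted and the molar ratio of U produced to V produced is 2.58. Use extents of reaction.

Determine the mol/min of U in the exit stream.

212 mol/min

Conversion of M: M consumed = 0.723 × 406.7 = 294 mol/min = 1ξ₁ + 1ξ₂.
Selectivity: 1ξ₁ / (1ξ₂) = 2.58 → ξ₁ = 2.58 ξ₂.
Substitute: (1·2.58 + 1) ξ₂ = 294 → ξ₂ = 82.14 mol/min, ξ₁ = 211.9 mol/min.
Outlet amounts (n = n₀ + Σ ν·ξ):
  M: 406.7 − 1(211.9) − 1(82.14) = 112.7
  U: 0 + 1(211.9) = 211.9
  V: 0 + 1(82.14) = 82.14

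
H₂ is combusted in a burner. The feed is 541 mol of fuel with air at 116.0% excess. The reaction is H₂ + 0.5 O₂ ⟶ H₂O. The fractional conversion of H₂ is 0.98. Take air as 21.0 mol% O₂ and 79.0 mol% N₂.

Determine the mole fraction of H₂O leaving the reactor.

Stoichiometric O₂ = 0.5 × 541 = 270.5 mol; O₂ fed = 270.5 × 2.160 = 584.3 mol.
N₂ fed = 584.3 × 79/21 = 2198 mol.
Fuel reacted = 0.98 × 541 → ξ = 530.2 mol.
Outlet (n = n₀ + ν ξ):
  H₂: 541 − 1(530.2) = 10.82
  O₂: 584.3 − 0.5(530.2) = 319.2
  N₂: 2198 (inert)
  H₂O: 0 + 1(530.2) = 530.2
Total out = 3058 mol; y_H₂O = 530.2 / 3058 = 0.1734.

0.173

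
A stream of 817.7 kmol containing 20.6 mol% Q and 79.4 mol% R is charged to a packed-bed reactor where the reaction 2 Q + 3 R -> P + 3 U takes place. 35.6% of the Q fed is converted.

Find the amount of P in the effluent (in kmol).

Q reacted = 0.356 × 168.4 = 59.97 kmol; ν_Q = −2, so ξ = 59.97/2 = 29.98 kmol.
Outlet amounts (n = n₀ + ν ξ):
  Q: 168.4 − 2(29.98) = 108.5
  R: 649.3 − 3(29.98) = 559.3
  P: 0 + 1(29.98) = 29.98
  U: 0 + 3(29.98) = 89.95

30 kmol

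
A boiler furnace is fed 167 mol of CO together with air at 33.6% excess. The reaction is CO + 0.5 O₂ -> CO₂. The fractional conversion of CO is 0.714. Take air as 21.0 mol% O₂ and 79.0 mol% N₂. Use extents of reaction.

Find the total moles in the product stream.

Stoichiometric O₂ = 0.5 × 167 = 83.5 mol; O₂ fed = 83.5 × 1.336 = 111.6 mol.
N₂ fed = 111.6 × 79/21 = 419.7 mol.
Fuel reacted = 0.714 × 167 → ξ = 119.2 mol.
Outlet (n = n₀ + ν ξ):
  CO: 167 − 1(119.2) = 47.76
  O₂: 111.6 − 0.5(119.2) = 51.94
  N₂: 419.7 (inert)
  CO₂: 0 + 1(119.2) = 119.2
Total out = 47.76 + 51.94 + 419.7 + 119.2 = 638.6 mol.

639 mol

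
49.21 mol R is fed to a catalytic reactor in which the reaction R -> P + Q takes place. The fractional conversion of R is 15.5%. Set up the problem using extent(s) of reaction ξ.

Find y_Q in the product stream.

R reacted = 0.155 × 49.21 = 7.628 mol; ν_R = −1, so ξ = 7.628/1 = 7.628 mol.
Outlet amounts (n = n₀ + ν ξ):
  R: 49.21 − 1(7.628) = 41.58
  P: 0 + 1(7.628) = 7.628
  Q: 0 + 1(7.628) = 7.628
Total out = 56.84 mol; y_Q = 7.628 / 56.84 = 0.1342.

0.134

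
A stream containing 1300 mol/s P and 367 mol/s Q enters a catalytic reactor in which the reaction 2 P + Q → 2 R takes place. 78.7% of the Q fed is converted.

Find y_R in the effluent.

0.419

Q reacted = 0.787 × 367 = 288.8 mol/s; ν_Q = −1, so ξ = 288.8/1 = 288.8 mol/s.
Outlet amounts (n = n₀ + ν ξ):
  P: 1300 − 2(288.8) = 722.3
  Q: 367 − 1(288.8) = 78.17
  R: 0 + 2(288.8) = 577.7
Total out = 1378 mol/s; y_R = 577.7 / 1378 = 0.4191.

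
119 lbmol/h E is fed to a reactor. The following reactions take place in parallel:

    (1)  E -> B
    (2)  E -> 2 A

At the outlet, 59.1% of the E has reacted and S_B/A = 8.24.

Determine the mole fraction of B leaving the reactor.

Conversion of E: E consumed = 0.591 × 119 = 70.33 lbmol/h = 1ξ₁ + 1ξ₂.
Selectivity: 1ξ₁ / (2ξ₂) = 8.24 → ξ₁ = 16.48 ξ₂.
Substitute: (1·16.48 + 1) ξ₂ = 70.33 → ξ₂ = 4.023 lbmol/h, ξ₁ = 66.31 lbmol/h.
Outlet amounts (n = n₀ + Σ ν·ξ):
  E: 119 − 1(66.31) − 1(4.023) = 48.67
  B: 0 + 1(66.31) = 66.31
  A: 0 + 2(4.023) = 8.047
Total out = 123 lbmol/h; y_B = 66.31 / 123 = 0.539.

0.539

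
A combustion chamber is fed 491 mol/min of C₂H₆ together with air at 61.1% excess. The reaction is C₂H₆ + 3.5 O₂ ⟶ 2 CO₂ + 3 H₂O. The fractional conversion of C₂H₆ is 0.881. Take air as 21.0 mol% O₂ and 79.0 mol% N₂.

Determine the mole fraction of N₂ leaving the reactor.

0.75

Stoichiometric O₂ = 3.5 × 491 = 1718 mol/min; O₂ fed = 1718 × 1.611 = 2769 mol/min.
N₂ fed = 2769 × 79/21 = 10410 mol/min.
Fuel reacted = 0.881 × 491 → ξ = 432.6 mol/min.
Outlet (n = n₀ + ν ξ):
  C₂H₆: 491 − 1(432.6) = 58.43
  O₂: 2769 − 3.5(432.6) = 1255
  N₂: 10410 (inert)
  CO₂: 0 + 2(432.6) = 865.1
  H₂O: 0 + 3(432.6) = 1298
Total out = 13890 mol/min; y_N₂ = 10410 / 13890 = 0.7498.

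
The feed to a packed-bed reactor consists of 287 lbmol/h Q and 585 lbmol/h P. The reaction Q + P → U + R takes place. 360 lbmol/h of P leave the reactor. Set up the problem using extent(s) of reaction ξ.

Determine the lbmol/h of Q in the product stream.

62 lbmol/h

For P: n = n₀ − 1ξ → 360 = 585 − 1ξ, giving ξ = 225 lbmol/h.
Outlet amounts (n = n₀ + ν ξ):
  Q: 287 − 1(225) = 62
  P: 585 − 1(225) = 360
  U: 0 + 1(225) = 225
  R: 0 + 1(225) = 225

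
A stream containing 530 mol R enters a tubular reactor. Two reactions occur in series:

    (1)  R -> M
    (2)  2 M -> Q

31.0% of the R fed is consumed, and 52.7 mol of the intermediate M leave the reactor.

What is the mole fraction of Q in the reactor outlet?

Conversion of R: R consumed = 1ξ₁ = 0.31 × 530 → ξ₁ = 164.3 mol.
M balance: n_M = 0 + 1ξ₁ − 2ξ₂ = 52.7 → ξ₂ = (1·164.3 − 52.7)/2 = 55.8 mol.
Outlet amounts (n = n₀ + Σ ν·ξ):
  R: 530 − 1(164.3) = 365.7
  M: 0 + 1(164.3) − 2(55.8) = 52.7
  Q: 0 + 1(55.8) = 55.8
Total out = 474.2 mol; y_Q = 55.8 / 474.2 = 0.1177.

0.118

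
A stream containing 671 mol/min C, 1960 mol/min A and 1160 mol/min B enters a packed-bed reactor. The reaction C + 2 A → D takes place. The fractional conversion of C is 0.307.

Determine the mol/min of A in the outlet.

1550 mol/min

C reacted = 0.307 × 671 = 206 mol/min; ν_C = −1, so ξ = 206/1 = 206 mol/min.
Outlet amounts (n = n₀ + ν ξ):
  C: 671 − 1(206) = 465
  A: 1960 − 2(206) = 1548
  D: 0 + 1(206) = 206
  B: 1160 (inert)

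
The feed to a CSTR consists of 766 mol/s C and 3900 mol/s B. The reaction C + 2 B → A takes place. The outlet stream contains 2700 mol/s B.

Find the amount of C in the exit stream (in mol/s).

For B: n = n₀ − 2ξ → 2700 = 3900 − 2ξ, giving ξ = 600 mol/s.
Outlet amounts (n = n₀ + ν ξ):
  C: 766 − 1(600) = 166
  B: 3900 − 2(600) = 2700
  A: 0 + 1(600) = 600

166 mol/s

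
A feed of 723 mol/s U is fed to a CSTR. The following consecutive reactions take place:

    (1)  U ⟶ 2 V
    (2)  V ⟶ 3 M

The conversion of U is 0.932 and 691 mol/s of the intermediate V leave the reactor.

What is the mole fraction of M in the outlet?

Conversion of U: U consumed = 1ξ₁ = 0.932 × 723 → ξ₁ = 673.8 mol/s.
V balance: n_V = 0 + 2ξ₁ − 1ξ₂ = 691 → ξ₂ = (2·673.8 − 691)/1 = 656.7 mol/s.
Outlet amounts (n = n₀ + Σ ν·ξ):
  U: 723 − 1(673.8) = 49.16
  V: 0 + 2(673.8) − 1(656.7) = 691
  M: 0 + 3(656.7) = 1970
Total out = 2710 mol/s; y_M = 1970 / 2710 = 0.7269.

0.727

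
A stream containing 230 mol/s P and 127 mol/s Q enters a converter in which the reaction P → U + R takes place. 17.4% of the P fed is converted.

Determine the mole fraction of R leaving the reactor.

P reacted = 0.174 × 230 = 40.02 mol/s; ν_P = −1, so ξ = 40.02/1 = 40.02 mol/s.
Outlet amounts (n = n₀ + ν ξ):
  P: 230 − 1(40.02) = 190
  U: 0 + 1(40.02) = 40.02
  R: 0 + 1(40.02) = 40.02
  Q: 127 (inert)
Total out = 397 mol/s; y_R = 40.02 / 397 = 0.1008.

0.101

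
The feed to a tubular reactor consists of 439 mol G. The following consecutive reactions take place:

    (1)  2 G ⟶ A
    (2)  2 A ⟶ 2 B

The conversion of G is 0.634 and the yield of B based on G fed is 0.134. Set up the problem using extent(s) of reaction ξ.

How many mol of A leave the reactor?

Conversion of G: G consumed = 2ξ₁ = 0.634 × 439 → ξ₁ = 139.2 mol.
Yield of B: 2ξ₂ / 439 = 0.134 → ξ₂ = 29.41 mol.
Outlet amounts (n = n₀ + Σ ν·ξ):
  G: 439 − 2(139.2) = 160.7
  A: 0 + 1(139.2) − 2(29.41) = 80.34
  B: 0 + 2(29.41) = 58.83

80.3 mol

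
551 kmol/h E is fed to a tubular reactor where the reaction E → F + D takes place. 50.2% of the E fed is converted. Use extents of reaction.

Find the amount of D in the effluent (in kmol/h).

277 kmol/h

E reacted = 0.502 × 551 = 276.6 kmol/h; ν_E = −1, so ξ = 276.6/1 = 276.6 kmol/h.
Outlet amounts (n = n₀ + ν ξ):
  E: 551 − 1(276.6) = 274.4
  F: 0 + 1(276.6) = 276.6
  D: 0 + 1(276.6) = 276.6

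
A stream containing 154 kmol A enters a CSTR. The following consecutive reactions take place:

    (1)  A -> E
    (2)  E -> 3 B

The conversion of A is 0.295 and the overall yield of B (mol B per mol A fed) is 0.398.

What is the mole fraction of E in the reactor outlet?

Conversion of A: A consumed = 1ξ₁ = 0.295 × 154 → ξ₁ = 45.43 kmol.
Yield of B: 3ξ₂ / 154 = 0.398 → ξ₂ = 20.43 kmol.
Outlet amounts (n = n₀ + Σ ν·ξ):
  A: 154 − 1(45.43) = 108.6
  E: 0 + 1(45.43) − 1(20.43) = 25
  B: 0 + 3(20.43) = 61.29
Total out = 194.9 kmol; y_E = 25 / 194.9 = 0.1283.

0.128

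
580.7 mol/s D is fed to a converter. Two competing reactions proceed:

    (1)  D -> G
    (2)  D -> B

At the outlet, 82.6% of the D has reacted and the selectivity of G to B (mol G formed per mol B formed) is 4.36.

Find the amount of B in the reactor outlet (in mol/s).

89.5 mol/s

Conversion of D: D consumed = 0.826 × 580.7 = 479.7 mol/s = 1ξ₁ + 1ξ₂.
Selectivity: 1ξ₁ / (1ξ₂) = 4.36 → ξ₁ = 4.36 ξ₂.
Substitute: (1·4.36 + 1) ξ₂ = 479.7 → ξ₂ = 89.49 mol/s, ξ₁ = 390.2 mol/s.
Outlet amounts (n = n₀ + Σ ν·ξ):
  D: 580.7 − 1(390.2) − 1(89.49) = 101
  G: 0 + 1(390.2) = 390.2
  B: 0 + 1(89.49) = 89.49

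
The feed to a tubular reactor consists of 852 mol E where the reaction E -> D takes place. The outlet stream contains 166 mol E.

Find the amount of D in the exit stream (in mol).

686 mol

For E: n = n₀ − 1ξ → 166 = 852 − 1ξ, giving ξ = 686 mol.
Outlet amounts (n = n₀ + ν ξ):
  E: 852 − 1(686) = 166
  D: 0 + 1(686) = 686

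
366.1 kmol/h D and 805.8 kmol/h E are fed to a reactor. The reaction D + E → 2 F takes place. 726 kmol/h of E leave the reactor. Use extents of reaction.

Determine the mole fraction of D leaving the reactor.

0.244

For E: n = n₀ − 1ξ → 726 = 805.8 − 1ξ, giving ξ = 79.8 kmol/h.
Outlet amounts (n = n₀ + ν ξ):
  D: 366.1 − 1(79.8) = 286.3
  E: 805.8 − 1(79.8) = 726
  F: 0 + 2(79.8) = 159.6
Total out = 1172 kmol/h; y_D = 286.3 / 1172 = 0.2443.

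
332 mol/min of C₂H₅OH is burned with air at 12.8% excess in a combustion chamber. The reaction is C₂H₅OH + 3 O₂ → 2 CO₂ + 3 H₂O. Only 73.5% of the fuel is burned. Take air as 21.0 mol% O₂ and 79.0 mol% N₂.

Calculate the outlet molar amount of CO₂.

Stoichiometric O₂ = 3 × 332 = 996 mol/min; O₂ fed = 996 × 1.128 = 1123 mol/min.
N₂ fed = 1123 × 79/21 = 4226 mol/min.
Fuel reacted = 0.735 × 332 → ξ = 244 mol/min.
Outlet (n = n₀ + ν ξ):
  C₂H₅OH: 332 − 1(244) = 87.98
  O₂: 1123 − 3(244) = 391.4
  N₂: 4226 (inert)
  CO₂: 0 + 2(244) = 488
  H₂O: 0 + 3(244) = 732.1

488 mol/min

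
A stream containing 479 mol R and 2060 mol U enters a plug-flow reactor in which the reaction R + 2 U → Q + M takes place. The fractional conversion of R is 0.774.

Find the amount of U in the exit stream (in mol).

1320 mol

R reacted = 0.774 × 479 = 370.7 mol; ν_R = −1, so ξ = 370.7/1 = 370.7 mol.
Outlet amounts (n = n₀ + ν ξ):
  R: 479 − 1(370.7) = 108.3
  U: 2060 − 2(370.7) = 1319
  Q: 0 + 1(370.7) = 370.7
  M: 0 + 1(370.7) = 370.7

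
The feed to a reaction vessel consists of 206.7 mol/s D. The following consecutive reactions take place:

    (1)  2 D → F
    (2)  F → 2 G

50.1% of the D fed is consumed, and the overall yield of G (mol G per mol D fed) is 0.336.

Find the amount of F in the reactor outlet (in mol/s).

17.1 mol/s

Conversion of D: D consumed = 2ξ₁ = 0.501 × 206.7 → ξ₁ = 51.78 mol/s.
Yield of G: 2ξ₂ / 206.7 = 0.336 → ξ₂ = 34.73 mol/s.
Outlet amounts (n = n₀ + Σ ν·ξ):
  D: 206.7 − 2(51.78) = 103.1
  F: 0 + 1(51.78) − 1(34.73) = 17.05
  G: 0 + 2(34.73) = 69.45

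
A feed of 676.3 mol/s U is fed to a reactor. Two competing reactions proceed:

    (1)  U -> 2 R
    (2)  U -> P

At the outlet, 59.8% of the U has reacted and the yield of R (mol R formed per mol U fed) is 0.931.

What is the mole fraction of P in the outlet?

0.0904

Yield of R: 2ξ₁ / 676.3 = 0.931 → ξ₁ = 314.8 mol/s.
Conversion of U: 1ξ₁ + 1ξ₂ = 0.598 × 676.3 = 404.4 → ξ₂ = 89.61 mol/s.
Outlet amounts (n = n₀ + Σ ν·ξ):
  U: 676.3 − 1(314.8) − 1(89.61) = 271.9
  R: 0 + 2(314.8) = 629.6
  P: 0 + 1(89.61) = 89.61
Total out = 991.1 mol/s; y_P = 89.61 / 991.1 = 0.09041.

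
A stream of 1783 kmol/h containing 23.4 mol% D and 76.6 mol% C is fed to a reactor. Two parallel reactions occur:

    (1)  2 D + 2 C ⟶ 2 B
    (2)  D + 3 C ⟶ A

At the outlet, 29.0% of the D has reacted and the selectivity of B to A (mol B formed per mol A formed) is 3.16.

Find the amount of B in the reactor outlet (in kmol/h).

91.9 kmol/h

Conversion of D: D consumed = 0.29 × 417.2 = 121 kmol/h = 2ξ₁ + 1ξ₂.
Selectivity: 2ξ₁ / (1ξ₂) = 3.16 → ξ₁ = 1.58 ξ₂.
Substitute: (2·1.58 + 1) ξ₂ = 121 → ξ₂ = 29.09 kmol/h, ξ₁ = 45.95 kmol/h.
Outlet amounts (n = n₀ + Σ ν·ξ):
  D: 417.2 − 2(45.95) − 1(29.09) = 296.2
  C: 1366 − 2(45.95) − 3(29.09) = 1187
  B: 0 + 2(45.95) = 91.91
  A: 0 + 1(29.09) = 29.09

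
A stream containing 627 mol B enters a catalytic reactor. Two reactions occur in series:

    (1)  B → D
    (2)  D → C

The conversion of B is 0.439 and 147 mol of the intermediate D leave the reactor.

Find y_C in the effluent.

0.205

Conversion of B: B consumed = 1ξ₁ = 0.439 × 627 → ξ₁ = 275.3 mol.
D balance: n_D = 0 + 1ξ₁ − 1ξ₂ = 147 → ξ₂ = (1·275.3 − 147)/1 = 128.3 mol.
Outlet amounts (n = n₀ + Σ ν·ξ):
  B: 627 − 1(275.3) = 351.7
  D: 0 + 1(275.3) − 1(128.3) = 147
  C: 0 + 1(128.3) = 128.3
Total out = 627 mol; y_C = 128.3 / 627 = 0.2046.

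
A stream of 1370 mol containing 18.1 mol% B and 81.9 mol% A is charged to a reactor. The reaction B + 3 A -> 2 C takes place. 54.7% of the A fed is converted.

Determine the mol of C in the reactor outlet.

A reacted = 0.547 × 1122 = 613.8 mol; ν_A = −3, so ξ = 613.8/3 = 204.6 mol.
Outlet amounts (n = n₀ + ν ξ):
  B: 248 − 1(204.6) = 43.39
  A: 1122 − 3(204.6) = 508.3
  C: 0 + 2(204.6) = 409.2

409 mol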